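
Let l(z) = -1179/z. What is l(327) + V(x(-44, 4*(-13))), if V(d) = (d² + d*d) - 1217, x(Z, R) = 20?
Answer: -45846/109 ≈ -420.61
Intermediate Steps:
V(d) = -1217 + 2*d² (V(d) = (d² + d²) - 1217 = 2*d² - 1217 = -1217 + 2*d²)
l(327) + V(x(-44, 4*(-13))) = -1179/327 + (-1217 + 2*20²) = -1179*1/327 + (-1217 + 2*400) = -393/109 + (-1217 + 800) = -393/109 - 417 = -45846/109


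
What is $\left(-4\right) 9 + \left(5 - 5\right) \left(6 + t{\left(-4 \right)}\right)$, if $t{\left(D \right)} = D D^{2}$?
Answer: $-36$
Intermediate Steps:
$t{\left(D \right)} = D^{3}$
$\left(-4\right) 9 + \left(5 - 5\right) \left(6 + t{\left(-4 \right)}\right) = \left(-4\right) 9 + \left(5 - 5\right) \left(6 + \left(-4\right)^{3}\right) = -36 + 0 \left(6 - 64\right) = -36 + 0 \left(-58\right) = -36 + 0 = -36$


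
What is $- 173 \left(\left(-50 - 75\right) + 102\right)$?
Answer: $3979$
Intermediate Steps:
$- 173 \left(\left(-50 - 75\right) + 102\right) = - 173 \left(-125 + 102\right) = \left(-173\right) \left(-23\right) = 3979$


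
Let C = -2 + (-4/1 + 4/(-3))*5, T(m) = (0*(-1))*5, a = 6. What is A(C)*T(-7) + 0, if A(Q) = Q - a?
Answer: 0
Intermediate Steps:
T(m) = 0 (T(m) = 0*5 = 0)
C = -86/3 (C = -2 + (-4*1 + 4*(-1/3))*5 = -2 + (-4 - 4/3)*5 = -2 - 16/3*5 = -2 - 80/3 = -86/3 ≈ -28.667)
A(Q) = -6 + Q (A(Q) = Q - 1*6 = Q - 6 = -6 + Q)
A(C)*T(-7) + 0 = (-6 - 86/3)*0 + 0 = -104/3*0 + 0 = 0 + 0 = 0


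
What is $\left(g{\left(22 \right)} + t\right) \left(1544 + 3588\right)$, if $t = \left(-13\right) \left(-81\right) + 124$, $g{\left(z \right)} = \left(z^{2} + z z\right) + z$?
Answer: $11121044$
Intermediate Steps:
$g{\left(z \right)} = z + 2 z^{2}$ ($g{\left(z \right)} = \left(z^{2} + z^{2}\right) + z = 2 z^{2} + z = z + 2 z^{2}$)
$t = 1177$ ($t = 1053 + 124 = 1177$)
$\left(g{\left(22 \right)} + t\right) \left(1544 + 3588\right) = \left(22 \left(1 + 2 \cdot 22\right) + 1177\right) \left(1544 + 3588\right) = \left(22 \left(1 + 44\right) + 1177\right) 5132 = \left(22 \cdot 45 + 1177\right) 5132 = \left(990 + 1177\right) 5132 = 2167 \cdot 5132 = 11121044$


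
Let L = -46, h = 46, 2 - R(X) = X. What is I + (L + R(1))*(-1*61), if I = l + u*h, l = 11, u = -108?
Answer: -2212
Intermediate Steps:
R(X) = 2 - X
I = -4957 (I = 11 - 108*46 = 11 - 4968 = -4957)
I + (L + R(1))*(-1*61) = -4957 + (-46 + (2 - 1*1))*(-1*61) = -4957 + (-46 + (2 - 1))*(-61) = -4957 + (-46 + 1)*(-61) = -4957 - 45*(-61) = -4957 + 2745 = -2212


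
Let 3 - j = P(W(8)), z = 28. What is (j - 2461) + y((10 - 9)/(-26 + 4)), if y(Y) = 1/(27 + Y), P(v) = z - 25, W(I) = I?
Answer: -1459351/593 ≈ -2461.0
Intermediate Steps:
P(v) = 3 (P(v) = 28 - 25 = 3)
j = 0 (j = 3 - 1*3 = 3 - 3 = 0)
(j - 2461) + y((10 - 9)/(-26 + 4)) = (0 - 2461) + 1/(27 + (10 - 9)/(-26 + 4)) = -2461 + 1/(27 + 1/(-22)) = -2461 + 1/(27 + 1*(-1/22)) = -2461 + 1/(27 - 1/22) = -2461 + 1/(593/22) = -2461 + 22/593 = -1459351/593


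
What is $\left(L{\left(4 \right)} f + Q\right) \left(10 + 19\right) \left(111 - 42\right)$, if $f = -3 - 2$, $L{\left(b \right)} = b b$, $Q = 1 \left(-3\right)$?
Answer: $-166083$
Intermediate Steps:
$Q = -3$
$L{\left(b \right)} = b^{2}$
$f = -5$
$\left(L{\left(4 \right)} f + Q\right) \left(10 + 19\right) \left(111 - 42\right) = \left(4^{2} \left(-5\right) - 3\right) \left(10 + 19\right) \left(111 - 42\right) = \left(16 \left(-5\right) - 3\right) 29 \cdot 69 = \left(-80 - 3\right) 2001 = \left(-83\right) 2001 = -166083$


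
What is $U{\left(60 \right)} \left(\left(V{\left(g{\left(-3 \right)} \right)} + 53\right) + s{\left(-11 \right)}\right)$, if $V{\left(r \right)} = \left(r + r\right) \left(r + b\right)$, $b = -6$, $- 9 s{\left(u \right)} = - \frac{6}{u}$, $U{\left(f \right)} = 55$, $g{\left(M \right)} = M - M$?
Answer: $\frac{8735}{3} \approx 2911.7$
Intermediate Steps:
$g{\left(M \right)} = 0$
$s{\left(u \right)} = \frac{2}{3 u}$ ($s{\left(u \right)} = - \frac{\left(-6\right) \frac{1}{u}}{9} = \frac{2}{3 u}$)
$V{\left(r \right)} = 2 r \left(-6 + r\right)$ ($V{\left(r \right)} = \left(r + r\right) \left(r - 6\right) = 2 r \left(-6 + r\right)$)
$U{\left(60 \right)} \left(\left(V{\left(g{\left(-3 \right)} \right)} + 53\right) + s{\left(-11 \right)}\right) = 55 \left(\left(2 \cdot 0 \left(-6 + 0\right) + 53\right) + \frac{2}{3 \left(-11\right)}\right) = 55 \left(\left(2 \cdot 0 \left(-6\right) + 53\right) + \frac{2}{3} \left(- \frac{1}{11}\right)\right) = 55 \left(\left(0 + 53\right) - \frac{2}{33}\right) = 55 \left(53 - \frac{2}{33}\right) = 55 \cdot \frac{1747}{33} = \frac{8735}{3}$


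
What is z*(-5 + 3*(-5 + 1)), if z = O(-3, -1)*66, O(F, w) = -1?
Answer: 1122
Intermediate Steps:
z = -66 (z = -1*66 = -66)
z*(-5 + 3*(-5 + 1)) = -66*(-5 + 3*(-5 + 1)) = -66*(-5 + 3*(-4)) = -66*(-5 - 12) = -66*(-17) = 1122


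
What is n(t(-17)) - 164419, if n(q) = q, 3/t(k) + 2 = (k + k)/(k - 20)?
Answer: -6576871/40 ≈ -1.6442e+5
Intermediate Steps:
t(k) = 3/(-2 + 2*k/(-20 + k)) (t(k) = 3/(-2 + (k + k)/(k - 20)) = 3/(-2 + (2*k)/(-20 + k)) = 3/(-2 + 2*k/(-20 + k)))
n(t(-17)) - 164419 = (-3/2 + (3/40)*(-17)) - 164419 = (-3/2 - 51/40) - 164419 = -111/40 - 164419 = -6576871/40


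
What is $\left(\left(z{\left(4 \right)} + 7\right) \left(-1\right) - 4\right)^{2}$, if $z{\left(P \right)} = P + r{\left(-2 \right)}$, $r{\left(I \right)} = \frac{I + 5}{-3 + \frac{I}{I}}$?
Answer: $\frac{729}{4} \approx 182.25$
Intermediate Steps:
$r{\left(I \right)} = - \frac{5}{2} - \frac{I}{2}$ ($r{\left(I \right)} = \frac{5 + I}{-3 + 1} = \frac{5 + I}{-2} = \left(5 + I\right) \left(- \frac{1}{2}\right) = - \frac{5}{2} - \frac{I}{2}$)
$z{\left(P \right)} = - \frac{3}{2} + P$ ($z{\left(P \right)} = P - \frac{3}{2} = - \frac{3}{2} + P$)
$\left(\left(z{\left(4 \right)} + 7\right) \left(-1\right) - 4\right)^{2} = \left(\left(\left(- \frac{3}{2} + 4\right) + 7\right) \left(-1\right) - 4\right)^{2} = \left(\left(\frac{5}{2} + 7\right) \left(-1\right) - 4\right)^{2} = \left(\frac{19}{2} \left(-1\right) - 4\right)^{2} = \left(- \frac{19}{2} - 4\right)^{2} = \left(- \frac{27}{2}\right)^{2} = \frac{729}{4}$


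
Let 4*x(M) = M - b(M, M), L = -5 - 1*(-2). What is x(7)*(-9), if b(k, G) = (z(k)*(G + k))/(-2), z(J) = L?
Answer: 63/2 ≈ 31.500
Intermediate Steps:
L = -3 (L = -5 + 2 = -3)
z(J) = -3
b(k, G) = 3*G/2 + 3*k/2 (b(k, G) = -3*(G + k)/(-2) = (-3*G - 3*k)*(-½) = 3*G/2 + 3*k/2)
x(M) = -M/2 (x(M) = (M - (3*M/2 + 3*M/2))/4 = (M - 3*M)/4 = (-2*M)/4 = -M/2)
x(7)*(-9) = -½*7*(-9) = -7/2*(-9) = 63/2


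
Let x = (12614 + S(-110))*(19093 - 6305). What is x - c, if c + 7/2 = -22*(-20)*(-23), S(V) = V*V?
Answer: 632105511/2 ≈ 3.1605e+8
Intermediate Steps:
S(V) = V²
x = 316042632 (x = (12614 + (-110)²)*(19093 - 6305) = (12614 + 12100)*12788 = 24714*12788 = 316042632)
c = -20247/2 (c = -7/2 - 22*(-20)*(-23) = -7/2 + 440*(-23) = -7/2 - 10120 = -20247/2 ≈ -10124.)
x - c = 316042632 - 1*(-20247/2) = 316042632 + 20247/2 = 632105511/2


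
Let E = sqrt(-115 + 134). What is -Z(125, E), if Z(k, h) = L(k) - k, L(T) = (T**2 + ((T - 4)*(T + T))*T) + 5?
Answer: -3796755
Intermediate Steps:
L(T) = 5 + T**2 + 2*T**2*(-4 + T) (L(T) = (T**2 + ((-4 + T)*(2*T))*T) + 5 = (T**2 + (2*T*(-4 + T))*T) + 5 = (T**2 + 2*T**2*(-4 + T)) + 5 = 5 + T**2 + 2*T**2*(-4 + T))
E = sqrt(19) ≈ 4.3589
Z(k, h) = 5 - k - 7*k**2 + 2*k**3 (Z(k, h) = (5 - 7*k**2 + 2*k**3) - k = 5 - k - 7*k**2 + 2*k**3)
-Z(125, E) = -(5 - 1*125 - 7*125**2 + 2*125**3) = -(5 - 125 - 7*15625 + 2*1953125) = -(5 - 125 - 109375 + 3906250) = -1*3796755 = -3796755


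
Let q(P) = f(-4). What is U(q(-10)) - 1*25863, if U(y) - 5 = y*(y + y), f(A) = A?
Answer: -25826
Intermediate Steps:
q(P) = -4
U(y) = 5 + 2*y**2 (U(y) = 5 + y*(y + y) = 5 + y*(2*y) = 5 + 2*y**2)
U(q(-10)) - 1*25863 = (5 + 2*(-4)**2) - 1*25863 = (5 + 2*16) - 25863 = (5 + 32) - 25863 = 37 - 25863 = -25826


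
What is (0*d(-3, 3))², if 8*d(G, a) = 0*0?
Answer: 0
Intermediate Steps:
d(G, a) = 0 (d(G, a) = (0*0)/8 = (⅛)*0 = 0)
(0*d(-3, 3))² = (0*0)² = 0² = 0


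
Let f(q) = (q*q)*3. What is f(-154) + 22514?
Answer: 93662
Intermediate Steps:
f(q) = 3*q² (f(q) = q²*3 = 3*q²)
f(-154) + 22514 = 3*(-154)² + 22514 = 3*23716 + 22514 = 71148 + 22514 = 93662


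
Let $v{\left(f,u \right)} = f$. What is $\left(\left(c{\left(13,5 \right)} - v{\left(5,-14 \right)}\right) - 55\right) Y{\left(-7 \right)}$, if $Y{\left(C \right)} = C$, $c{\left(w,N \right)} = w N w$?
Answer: $-5495$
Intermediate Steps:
$c{\left(w,N \right)} = N w^{2}$ ($c{\left(w,N \right)} = N w w = N w^{2}$)
$\left(\left(c{\left(13,5 \right)} - v{\left(5,-14 \right)}\right) - 55\right) Y{\left(-7 \right)} = \left(\left(5 \cdot 13^{2} - 5\right) - 55\right) \left(-7\right) = \left(\left(5 \cdot 169 - 5\right) - 55\right) \left(-7\right) = \left(\left(845 - 5\right) - 55\right) \left(-7\right) = \left(840 - 55\right) \left(-7\right) = 785 \left(-7\right) = -5495$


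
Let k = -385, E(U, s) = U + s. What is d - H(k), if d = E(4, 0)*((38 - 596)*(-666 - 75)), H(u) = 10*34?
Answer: 1653572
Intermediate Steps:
H(u) = 340
d = 1653912 (d = (4 + 0)*((38 - 596)*(-666 - 75)) = 4*(-558*(-741)) = 4*413478 = 1653912)
d - H(k) = 1653912 - 1*340 = 1653912 - 340 = 1653572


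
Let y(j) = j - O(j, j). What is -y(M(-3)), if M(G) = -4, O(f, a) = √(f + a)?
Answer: 4 + 2*I*√2 ≈ 4.0 + 2.8284*I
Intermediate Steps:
O(f, a) = √(a + f)
y(j) = j - √2*√j (y(j) = j - √(j + j) = j - √(2*j) = j - √2*√j)
-y(M(-3)) = -(-4 - √2*√(-4)) = -(-4 - √2*2*I) = -(-4 - 2*I*√2) = 4 + 2*I*√2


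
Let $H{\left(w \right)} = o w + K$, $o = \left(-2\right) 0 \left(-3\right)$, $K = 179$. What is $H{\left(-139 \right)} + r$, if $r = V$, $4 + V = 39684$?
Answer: $39859$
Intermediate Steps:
$V = 39680$ ($V = -4 + 39684 = 39680$)
$o = 0$ ($o = 0 \left(-3\right) = 0$)
$r = 39680$
$H{\left(w \right)} = 179$ ($H{\left(w \right)} = 0 w + 179 = 0 + 179 = 179$)
$H{\left(-139 \right)} + r = 179 + 39680 = 39859$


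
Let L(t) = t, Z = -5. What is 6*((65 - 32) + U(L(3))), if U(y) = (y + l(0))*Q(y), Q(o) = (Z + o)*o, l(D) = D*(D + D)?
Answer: 90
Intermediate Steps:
l(D) = 2*D² (l(D) = D*(2*D) = 2*D²)
Q(o) = o*(-5 + o) (Q(o) = (-5 + o)*o = o*(-5 + o))
U(y) = y²*(-5 + y) (U(y) = (y + 2*0²)*(y*(-5 + y)) = (y + 2*0)*(y*(-5 + y)) = (y + 0)*(y*(-5 + y)) = y*(y*(-5 + y)) = y²*(-5 + y))
6*((65 - 32) + U(L(3))) = 6*((65 - 32) + 3²*(-5 + 3)) = 6*(33 + 9*(-2)) = 6*(33 - 18) = 6*15 = 90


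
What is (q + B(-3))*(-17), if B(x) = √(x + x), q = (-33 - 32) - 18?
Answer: 1411 - 17*I*√6 ≈ 1411.0 - 41.641*I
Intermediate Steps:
q = -83 (q = -65 - 18 = -83)
B(x) = √2*√x (B(x) = √(2*x) = √2*√x)
(q + B(-3))*(-17) = (-83 + √2*√(-3))*(-17) = (-83 + √2*(I*√3))*(-17) = (-83 + I*√6)*(-17) = 1411 - 17*I*√6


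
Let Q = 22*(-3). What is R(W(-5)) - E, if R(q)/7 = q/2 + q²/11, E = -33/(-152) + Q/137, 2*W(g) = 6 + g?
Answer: 497925/229064 ≈ 2.1737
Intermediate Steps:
Q = -66
W(g) = 3 + g/2 (W(g) = (6 + g)/2 = 3 + g/2)
E = -5511/20824 (E = -33/(-152) - 66/137 = -33*(-1/152) - 66*1/137 = 33/152 - 66/137 = -5511/20824 ≈ -0.26465)
R(q) = 7*q/2 + 7*q²/11 (R(q) = 7*(q/2 + q²/11) = 7*q/2 + 7*q²/11)
R(W(-5)) - E = 7*(3 + (½)*(-5))*(11 + 2*(3 + (½)*(-5)))/22 - 1*(-5511/20824) = 7*(3 - 5/2)*(11 + 2*(3 - 5/2))/22 + 5511/20824 = (7/22)*(½)*(11 + 2*(½)) + 5511/20824 = (7/22)*(½)*(11 + 1) + 5511/20824 = (7/22)*(½)*12 + 5511/20824 = 21/11 + 5511/20824 = 497925/229064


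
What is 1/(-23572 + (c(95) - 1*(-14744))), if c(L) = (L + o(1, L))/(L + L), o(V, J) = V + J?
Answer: -190/1677129 ≈ -0.00011329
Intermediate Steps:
o(V, J) = J + V
c(L) = (1 + 2*L)/(2*L) (c(L) = (L + (L + 1))/(L + L) = (L + (1 + L))/((2*L)) = (1 + 2*L)*(1/(2*L)) = (1 + 2*L)/(2*L))
1/(-23572 + (c(95) - 1*(-14744))) = 1/(-23572 + ((½ + 95)/95 - 1*(-14744))) = 1/(-23572 + ((1/95)*(191/2) + 14744)) = 1/(-23572 + (191/190 + 14744)) = 1/(-23572 + 2801551/190) = 1/(-1677129/190) = -190/1677129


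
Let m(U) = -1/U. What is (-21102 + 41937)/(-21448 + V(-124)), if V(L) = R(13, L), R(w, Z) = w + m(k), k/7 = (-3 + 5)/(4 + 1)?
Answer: -58338/60019 ≈ -0.97199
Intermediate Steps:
k = 14/5 (k = 7*((-3 + 5)/(4 + 1)) = 7*(2/5) = 7*(2*(⅕)) = 7*(⅖) = 14/5 ≈ 2.8000)
R(w, Z) = -5/14 + w (R(w, Z) = w - 1/14/5 = w - 1*5/14 = w - 5/14 = -5/14 + w)
V(L) = 177/14 (V(L) = -5/14 + 13 = 177/14)
(-21102 + 41937)/(-21448 + V(-124)) = (-21102 + 41937)/(-21448 + 177/14) = 20835/(-300095/14) = 20835*(-14/300095) = -58338/60019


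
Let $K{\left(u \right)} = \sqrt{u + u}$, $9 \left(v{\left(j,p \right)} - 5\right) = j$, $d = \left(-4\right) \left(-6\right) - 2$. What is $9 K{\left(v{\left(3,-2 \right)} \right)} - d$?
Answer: $-22 + 12 \sqrt{6} \approx 7.3939$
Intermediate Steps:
$d = 22$ ($d = 24 - 2 = 22$)
$v{\left(j,p \right)} = 5 + \frac{j}{9}$
$K{\left(u \right)} = \sqrt{2} \sqrt{u}$ ($K{\left(u \right)} = \sqrt{2 u} = \sqrt{2} \sqrt{u}$)
$9 K{\left(v{\left(3,-2 \right)} \right)} - d = 9 \sqrt{2} \sqrt{5 + \frac{1}{9} \cdot 3} - 22 = 9 \sqrt{2} \sqrt{5 + \frac{1}{3}} - 22 = 9 \sqrt{2} \sqrt{\frac{16}{3}} - 22 = 9 \sqrt{2} \frac{4 \sqrt{3}}{3} - 22 = 9 \frac{4 \sqrt{6}}{3} - 22 = 12 \sqrt{6} - 22 = -22 + 12 \sqrt{6}$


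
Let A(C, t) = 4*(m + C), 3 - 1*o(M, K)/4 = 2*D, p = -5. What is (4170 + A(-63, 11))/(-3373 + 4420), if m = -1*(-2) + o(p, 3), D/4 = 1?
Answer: 1282/349 ≈ 3.6734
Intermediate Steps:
D = 4 (D = 4*1 = 4)
o(M, K) = -20 (o(M, K) = 12 - 8*4 = 12 - 4*8 = 12 - 32 = -20)
m = -18 (m = -1*(-2) - 20 = 2 - 20 = -18)
A(C, t) = -72 + 4*C (A(C, t) = 4*(-18 + C) = -72 + 4*C)
(4170 + A(-63, 11))/(-3373 + 4420) = (4170 + (-72 + 4*(-63)))/(-3373 + 4420) = (4170 + (-72 - 252))/1047 = (4170 - 324)*(1/1047) = 3846*(1/1047) = 1282/349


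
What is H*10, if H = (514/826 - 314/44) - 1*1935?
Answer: -88202985/4543 ≈ -19415.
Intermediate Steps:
H = -17640597/9086 (H = (514*(1/826) - 314*1/44) - 1935 = (257/413 - 157/22) - 1935 = -59187/9086 - 1935 = -17640597/9086 ≈ -1941.5)
H*10 = -17640597/9086*10 = -88202985/4543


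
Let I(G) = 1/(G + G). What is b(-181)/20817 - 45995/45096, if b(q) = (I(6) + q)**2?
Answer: 3111312349/5632580592 ≈ 0.55238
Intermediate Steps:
I(G) = 1/(2*G)
b(q) = (1/12 + q)**2 (b(q) = ((1/2)/6 + q)**2 = ((1/2)*(1/6) + q)**2 = (1/12 + q)**2)
b(-181)/20817 - 45995/45096 = ((1 + 12*(-181))**2/144)/20817 - 45995/45096 = ((1 - 2172)**2/144)*(1/20817) - 45995*1/45096 = ((1/144)*(-2171)**2)*(1/20817) - 45995/45096 = ((1/144)*4713241)*(1/20817) - 45995/45096 = (4713241/144)*(1/20817) - 45995/45096 = 4713241/2997648 - 45995/45096 = 3111312349/5632580592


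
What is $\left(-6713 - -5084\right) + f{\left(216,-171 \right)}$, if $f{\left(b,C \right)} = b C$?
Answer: $-38565$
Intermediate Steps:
$f{\left(b,C \right)} = C b$
$\left(-6713 - -5084\right) + f{\left(216,-171 \right)} = \left(-6713 - -5084\right) - 36936 = \left(-6713 + 5084\right) - 36936 = -1629 - 36936 = -38565$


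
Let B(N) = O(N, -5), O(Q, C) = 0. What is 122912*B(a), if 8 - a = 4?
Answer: 0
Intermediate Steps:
a = 4 (a = 8 - 1*4 = 8 - 4 = 4)
B(N) = 0
122912*B(a) = 122912*0 = 0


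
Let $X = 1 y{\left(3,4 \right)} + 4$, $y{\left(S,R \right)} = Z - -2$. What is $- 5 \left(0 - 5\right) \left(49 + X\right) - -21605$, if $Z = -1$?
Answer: $22955$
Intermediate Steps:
$y{\left(S,R \right)} = 1$ ($y{\left(S,R \right)} = -1 - -2 = -1 + 2 = 1$)
$X = 5$ ($X = 1 \cdot 1 + 4 = 1 + 4 = 5$)
$- 5 \left(0 - 5\right) \left(49 + X\right) - -21605 = - 5 \left(0 - 5\right) \left(49 + 5\right) - -21605 = \left(-5\right) \left(-5\right) 54 + 21605 = 25 \cdot 54 + 21605 = 1350 + 21605 = 22955$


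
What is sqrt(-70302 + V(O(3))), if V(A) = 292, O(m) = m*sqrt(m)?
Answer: I*sqrt(70010) ≈ 264.59*I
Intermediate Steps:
O(m) = m**(3/2)
sqrt(-70302 + V(O(3))) = sqrt(-70302 + 292) = sqrt(-70010) = I*sqrt(70010)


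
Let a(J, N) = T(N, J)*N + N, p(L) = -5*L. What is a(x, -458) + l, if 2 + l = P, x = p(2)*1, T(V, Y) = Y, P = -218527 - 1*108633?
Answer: -323040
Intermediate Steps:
P = -327160 (P = -218527 - 108633 = -327160)
x = -10 (x = -5*2*1 = -10*1 = -10)
a(J, N) = N + J*N (a(J, N) = J*N + N = N + J*N)
l = -327162 (l = -2 - 327160 = -327162)
a(x, -458) + l = -458*(1 - 10) - 327162 = -458*(-9) - 327162 = 4122 - 327162 = -323040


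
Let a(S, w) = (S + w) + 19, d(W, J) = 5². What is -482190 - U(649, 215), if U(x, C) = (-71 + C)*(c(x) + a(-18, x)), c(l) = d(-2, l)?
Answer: -579390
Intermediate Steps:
d(W, J) = 25
c(l) = 25
a(S, w) = 19 + S + w
U(x, C) = (-71 + C)*(26 + x) (U(x, C) = (-71 + C)*(25 + (19 - 18 + x)) = (-71 + C)*(25 + (1 + x)) = (-71 + C)*(26 + x))
-482190 - U(649, 215) = -482190 - (-1846 - 71*649 + 26*215 + 215*649) = -482190 - (-1846 - 46079 + 5590 + 139535) = -482190 - 1*97200 = -482190 - 97200 = -579390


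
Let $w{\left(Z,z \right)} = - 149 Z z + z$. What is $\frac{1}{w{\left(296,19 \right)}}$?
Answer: $- \frac{1}{837957} \approx -1.1934 \cdot 10^{-6}$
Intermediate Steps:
$w{\left(Z,z \right)} = z - 149 Z z$ ($w{\left(Z,z \right)} = - 149 Z z + z = z - 149 Z z$)
$\frac{1}{w{\left(296,19 \right)}} = \frac{1}{19 \left(1 - 44104\right)} = \frac{1}{19 \left(-44103\right)} = \frac{1}{-837957} = - \frac{1}{837957}$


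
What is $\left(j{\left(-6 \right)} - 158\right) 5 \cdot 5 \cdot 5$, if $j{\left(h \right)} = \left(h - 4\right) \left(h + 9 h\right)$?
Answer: $55250$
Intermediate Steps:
$j{\left(h \right)} = 10 h \left(-4 + h\right)$ ($j{\left(h \right)} = \left(-4 + h\right) 10 h = 10 h \left(-4 + h\right)$)
$\left(j{\left(-6 \right)} - 158\right) 5 \cdot 5 \cdot 5 = \left(10 \left(-6\right) \left(-4 - 6\right) - 158\right) 5 \cdot 5 \cdot 5 = \left(10 \left(-6\right) \left(-10\right) - 158\right) 25 \cdot 5 = \left(600 - 158\right) 125 = 442 \cdot 125 = 55250$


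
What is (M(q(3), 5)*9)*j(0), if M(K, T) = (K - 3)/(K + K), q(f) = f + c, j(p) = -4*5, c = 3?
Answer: -45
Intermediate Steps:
j(p) = -20
q(f) = 3 + f (q(f) = f + 3 = 3 + f)
M(K, T) = (-3 + K)/(2*K) (M(K, T) = (-3 + K)/((2*K)) = (-3 + K)*(1/(2*K)) = (-3 + K)/(2*K))
(M(q(3), 5)*9)*j(0) = (((-3 + (3 + 3))/(2*(3 + 3)))*9)*(-20) = (((½)*(-3 + 6)/6)*9)*(-20) = (((½)*(⅙)*3)*9)*(-20) = ((¼)*9)*(-20) = (9/4)*(-20) = -45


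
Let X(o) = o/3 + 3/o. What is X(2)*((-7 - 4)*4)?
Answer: -286/3 ≈ -95.333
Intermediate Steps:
X(o) = 3/o + o/3 (X(o) = o*(1/3) + 3/o = o/3 + 3/o = 3/o + o/3)
X(2)*((-7 - 4)*4) = (3/2 + (1/3)*2)*((-7 - 4)*4) = (3*(1/2) + 2/3)*(-11*4) = (3/2 + 2/3)*(-44) = (13/6)*(-44) = -286/3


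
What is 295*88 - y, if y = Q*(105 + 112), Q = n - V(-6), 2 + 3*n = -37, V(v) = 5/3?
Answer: 87428/3 ≈ 29143.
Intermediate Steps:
V(v) = 5/3 (V(v) = 5*(1/3) = 5/3)
n = -13 (n = -2/3 + (1/3)*(-37) = -2/3 - 37/3 = -13)
Q = -44/3 (Q = -13 - 1*5/3 = -13 - 5/3 = -44/3 ≈ -14.667)
y = -9548/3 (y = -44*(105 + 112)/3 = -44/3*217 = -9548/3 ≈ -3182.7)
295*88 - y = 295*88 - 1*(-9548/3) = 25960 + 9548/3 = 87428/3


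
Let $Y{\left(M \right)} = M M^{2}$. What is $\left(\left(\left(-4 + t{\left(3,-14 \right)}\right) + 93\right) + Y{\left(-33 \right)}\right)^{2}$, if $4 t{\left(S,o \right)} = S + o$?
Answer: $\frac{20564420409}{16} \approx 1.2853 \cdot 10^{9}$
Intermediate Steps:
$Y{\left(M \right)} = M^{3}$
$t{\left(S,o \right)} = \frac{S}{4} + \frac{o}{4}$ ($t{\left(S,o \right)} = \frac{S + o}{4} = \frac{S}{4} + \frac{o}{4}$)
$\left(\left(\left(-4 + t{\left(3,-14 \right)}\right) + 93\right) + Y{\left(-33 \right)}\right)^{2} = \left(\left(\left(-4 + \left(\frac{1}{4} \cdot 3 + \frac{1}{4} \left(-14\right)\right)\right) + 93\right) + \left(-33\right)^{3}\right)^{2} = \left(\left(\left(-4 + \left(\frac{3}{4} - \frac{7}{2}\right)\right) + 93\right) - 35937\right)^{2} = \left(\left(\left(-4 - \frac{11}{4}\right) + 93\right) - 35937\right)^{2} = \left(\left(- \frac{27}{4} + 93\right) - 35937\right)^{2} = \left(\frac{345}{4} - 35937\right)^{2} = \left(- \frac{143403}{4}\right)^{2} = \frac{20564420409}{16}$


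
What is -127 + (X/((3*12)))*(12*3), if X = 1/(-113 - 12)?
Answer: -15876/125 ≈ -127.01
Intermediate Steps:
X = -1/125 (X = 1/(-125) = -1/125 ≈ -0.0080000)
-127 + (X/((3*12)))*(12*3) = -127 + (-1/(125*(3*12)))*(12*3) = -127 - 1/125/36*36 = -127 - 1/125*1/36*36 = -127 - 1/4500*36 = -127 - 1/125 = -15876/125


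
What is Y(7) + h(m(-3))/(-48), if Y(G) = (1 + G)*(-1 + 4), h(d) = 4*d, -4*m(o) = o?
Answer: 383/16 ≈ 23.938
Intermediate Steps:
m(o) = -o/4
Y(G) = 3 + 3*G (Y(G) = (1 + G)*3 = 3 + 3*G)
Y(7) + h(m(-3))/(-48) = (3 + 3*7) + (4*(-¼*(-3)))/(-48) = (3 + 21) + (4*(¾))*(-1/48) = 24 + 3*(-1/48) = 24 - 1/16 = 383/16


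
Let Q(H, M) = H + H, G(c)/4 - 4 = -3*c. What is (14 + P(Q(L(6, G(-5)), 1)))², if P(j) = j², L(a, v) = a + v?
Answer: 724148100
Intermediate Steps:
G(c) = 16 - 12*c (G(c) = 16 + 4*(-3*c) = 16 - 12*c)
Q(H, M) = 2*H
(14 + P(Q(L(6, G(-5)), 1)))² = (14 + (2*(6 + (16 - 12*(-5))))²)² = (14 + (2*(6 + (16 + 60)))²)² = (14 + (2*(6 + 76))²)² = (14 + (2*82)²)² = (14 + 164²)² = (14 + 26896)² = 26910² = 724148100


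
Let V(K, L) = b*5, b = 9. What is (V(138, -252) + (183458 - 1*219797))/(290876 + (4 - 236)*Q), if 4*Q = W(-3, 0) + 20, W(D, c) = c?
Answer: -6049/48286 ≈ -0.12527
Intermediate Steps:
Q = 5 (Q = (0 + 20)/4 = (1/4)*20 = 5)
V(K, L) = 45 (V(K, L) = 9*5 = 45)
(V(138, -252) + (183458 - 1*219797))/(290876 + (4 - 236)*Q) = (45 + (183458 - 1*219797))/(290876 + (4 - 236)*5) = (45 + (183458 - 219797))/(290876 - 232*5) = (45 - 36339)/(290876 - 1160) = -36294/289716 = -36294*1/289716 = -6049/48286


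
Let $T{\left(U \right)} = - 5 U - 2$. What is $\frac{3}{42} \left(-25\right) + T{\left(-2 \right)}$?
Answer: $\frac{87}{14} \approx 6.2143$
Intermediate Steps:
$T{\left(U \right)} = -2 - 5 U$
$\frac{3}{42} \left(-25\right) + T{\left(-2 \right)} = \frac{3}{42} \left(-25\right) - -8 = 3 \cdot \frac{1}{42} \left(-25\right) + \left(-2 + 10\right) = \frac{1}{14} \left(-25\right) + 8 = - \frac{25}{14} + 8 = \frac{87}{14}$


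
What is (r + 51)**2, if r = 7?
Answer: 3364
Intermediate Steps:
(r + 51)**2 = (7 + 51)**2 = 58**2 = 3364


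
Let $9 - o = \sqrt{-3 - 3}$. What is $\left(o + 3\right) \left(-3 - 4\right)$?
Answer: $-84 + 7 i \sqrt{6} \approx -84.0 + 17.146 i$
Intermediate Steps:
$o = 9 - i \sqrt{6}$ ($o = 9 - \sqrt{-3 - 3} = 9 - \sqrt{-6} = 9 - i \sqrt{6} \approx 9.0 - 2.4495 i$)
$\left(o + 3\right) \left(-3 - 4\right) = \left(\left(9 - i \sqrt{6}\right) + 3\right) \left(-3 - 4\right) = \left(12 - i \sqrt{6}\right) \left(-3 - 4\right) = \left(12 - i \sqrt{6}\right) \left(-7\right) = -84 + 7 i \sqrt{6}$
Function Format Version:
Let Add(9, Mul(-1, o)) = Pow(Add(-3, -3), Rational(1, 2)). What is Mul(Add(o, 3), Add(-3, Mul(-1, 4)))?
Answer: Add(-84, Mul(7, I, Pow(6, Rational(1, 2)))) ≈ Add(-84.000, Mul(17.146, I))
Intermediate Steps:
o = Add(9, Mul(-1, I, Pow(6, Rational(1, 2)))) (o = Add(9, Mul(-1, Pow(Add(-3, -3), Rational(1, 2)))) = Add(9, Mul(-1, Pow(-6, Rational(1, 2)))) = Add(9, Mul(-1, Mul(I, Pow(6, Rational(1, 2))))) = Add(9, Mul(-1, I, Pow(6, Rational(1, 2)))) ≈ Add(9.0000, Mul(-2.4495, I)))
Mul(Add(o, 3), Add(-3, Mul(-1, 4))) = Mul(Add(Add(9, Mul(-1, I, Pow(6, Rational(1, 2)))), 3), Add(-3, Mul(-1, 4))) = Mul(Add(12, Mul(-1, I, Pow(6, Rational(1, 2)))), Add(-3, -4)) = Mul(Add(12, Mul(-1, I, Pow(6, Rational(1, 2)))), -7) = Add(-84, Mul(7, I, Pow(6, Rational(1, 2))))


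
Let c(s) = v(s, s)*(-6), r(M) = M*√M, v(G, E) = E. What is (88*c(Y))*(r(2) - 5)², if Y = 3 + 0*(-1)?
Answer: -52272 + 31680*√2 ≈ -7469.7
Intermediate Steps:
Y = 3 (Y = 3 + 0 = 3)
r(M) = M^(3/2)
c(s) = -6*s (c(s) = s*(-6) = -6*s)
(88*c(Y))*(r(2) - 5)² = (88*(-6*3))*(2^(3/2) - 5)² = (88*(-18))*(2*√2 - 5)² = -1584*(-5 + 2*√2)²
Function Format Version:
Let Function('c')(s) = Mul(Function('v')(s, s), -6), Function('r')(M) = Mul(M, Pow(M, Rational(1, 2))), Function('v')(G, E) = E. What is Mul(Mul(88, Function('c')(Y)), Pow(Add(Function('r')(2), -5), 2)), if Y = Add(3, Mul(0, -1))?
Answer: Add(-52272, Mul(31680, Pow(2, Rational(1, 2)))) ≈ -7469.7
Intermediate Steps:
Y = 3 (Y = Add(3, 0) = 3)
Function('r')(M) = Pow(M, Rational(3, 2))
Function('c')(s) = Mul(-6, s) (Function('c')(s) = Mul(s, -6) = Mul(-6, s))
Mul(Mul(88, Function('c')(Y)), Pow(Add(Function('r')(2), -5), 2)) = Mul(Mul(88, Mul(-6, 3)), Pow(Add(Pow(2, Rational(3, 2)), -5), 2)) = Mul(Mul(88, -18), Pow(Add(Mul(2, Pow(2, Rational(1, 2))), -5), 2)) = Mul(-1584, Pow(Add(-5, Mul(2, Pow(2, Rational(1, 2)))), 2))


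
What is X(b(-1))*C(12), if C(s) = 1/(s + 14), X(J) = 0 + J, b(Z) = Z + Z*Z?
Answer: 0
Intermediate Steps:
b(Z) = Z + Z**2
X(J) = J
C(s) = 1/(14 + s)
X(b(-1))*C(12) = (-(1 - 1))/(14 + 12) = -1*0/26 = 0*(1/26) = 0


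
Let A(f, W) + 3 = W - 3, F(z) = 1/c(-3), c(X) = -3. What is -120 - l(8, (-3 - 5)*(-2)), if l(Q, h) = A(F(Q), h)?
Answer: -130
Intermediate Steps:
F(z) = -⅓ (F(z) = 1/(-3) = -⅓)
A(f, W) = -6 + W (A(f, W) = -3 + (W - 3) = -3 + (-3 + W) = -6 + W)
l(Q, h) = -6 + h
-120 - l(8, (-3 - 5)*(-2)) = -120 - (-6 + (-3 - 5)*(-2)) = -120 - (-6 - 8*(-2)) = -120 - (-6 + 16) = -120 - 1*10 = -120 - 10 = -130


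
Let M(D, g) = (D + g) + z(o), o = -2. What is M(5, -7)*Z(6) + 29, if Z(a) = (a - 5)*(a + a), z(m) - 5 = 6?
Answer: 137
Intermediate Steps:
z(m) = 11 (z(m) = 5 + 6 = 11)
Z(a) = 2*a*(-5 + a) (Z(a) = (-5 + a)*(2*a) = 2*a*(-5 + a))
M(D, g) = 11 + D + g (M(D, g) = (D + g) + 11 = 11 + D + g)
M(5, -7)*Z(6) + 29 = (11 + 5 - 7)*(2*6*(-5 + 6)) + 29 = 9*(2*6*1) + 29 = 9*12 + 29 = 108 + 29 = 137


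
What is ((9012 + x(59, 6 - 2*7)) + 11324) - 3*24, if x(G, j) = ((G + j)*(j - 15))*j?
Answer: 29648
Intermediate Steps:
x(G, j) = j*(-15 + j)*(G + j) (x(G, j) = ((G + j)*(-15 + j))*j = ((-15 + j)*(G + j))*j = j*(-15 + j)*(G + j))
((9012 + x(59, 6 - 2*7)) + 11324) - 3*24 = ((9012 + (6 - 2*7)*((6 - 2*7)² - 15*59 - 15*(6 - 2*7) + 59*(6 - 2*7))) + 11324) - 3*24 = ((9012 + (6 - 1*14)*((6 - 1*14)² - 885 - 15*(6 - 1*14) + 59*(6 - 1*14))) + 11324) - 1*72 = ((9012 + (6 - 14)*((6 - 14)² - 885 - 15*(6 - 14) + 59*(6 - 14))) + 11324) - 72 = ((9012 - 8*((-8)² - 885 - 15*(-8) + 59*(-8))) + 11324) - 72 = ((9012 - 8*(64 - 885 + 120 - 472)) + 11324) - 72 = ((9012 - 8*(-1173)) + 11324) - 72 = ((9012 + 9384) + 11324) - 72 = (18396 + 11324) - 72 = 29720 - 72 = 29648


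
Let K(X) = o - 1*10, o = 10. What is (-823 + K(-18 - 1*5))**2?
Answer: 677329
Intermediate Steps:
K(X) = 0 (K(X) = 10 - 1*10 = 10 - 10 = 0)
(-823 + K(-18 - 1*5))**2 = (-823 + 0)**2 = (-823)**2 = 677329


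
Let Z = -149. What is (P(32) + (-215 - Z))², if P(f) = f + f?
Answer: 4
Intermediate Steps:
P(f) = 2*f
(P(32) + (-215 - Z))² = (2*32 + (-215 - 1*(-149)))² = (64 + (-215 + 149))² = (64 - 66)² = (-2)² = 4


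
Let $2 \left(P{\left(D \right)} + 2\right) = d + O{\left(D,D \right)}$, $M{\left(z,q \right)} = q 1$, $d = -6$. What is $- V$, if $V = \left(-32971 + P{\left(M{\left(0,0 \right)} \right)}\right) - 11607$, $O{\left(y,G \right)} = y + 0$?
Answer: $44583$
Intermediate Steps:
$O{\left(y,G \right)} = y$
$M{\left(z,q \right)} = q$
$P{\left(D \right)} = -5 + \frac{D}{2}$ ($P{\left(D \right)} = -2 + \frac{-6 + D}{2} = -2 + \left(-3 + \frac{D}{2}\right) = -5 + \frac{D}{2}$)
$V = -44583$ ($V = \left(-32971 + \left(-5 + \frac{1}{2} \cdot 0\right)\right) - 11607 = \left(-32971 + \left(-5 + 0\right)\right) - 11607 = \left(-32971 - 5\right) - 11607 = -32976 - 11607 = -44583$)
$- V = \left(-1\right) \left(-44583\right) = 44583$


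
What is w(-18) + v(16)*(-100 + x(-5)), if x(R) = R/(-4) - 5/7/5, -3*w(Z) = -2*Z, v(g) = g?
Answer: -11160/7 ≈ -1594.3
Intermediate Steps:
w(Z) = 2*Z/3 (w(Z) = -(-2)*Z/3 = 2*Z/3)
x(R) = -⅐ - R/4 (x(R) = R*(-¼) - 5*⅐*(⅕) = -R/4 - 5/7*⅕ = -R/4 - ⅐ = -⅐ - R/4)
w(-18) + v(16)*(-100 + x(-5)) = (⅔)*(-18) + 16*(-100 + (-⅐ - ¼*(-5))) = -12 + 16*(-100 + (-⅐ + 5/4)) = -12 + 16*(-100 + 31/28) = -12 + 16*(-2769/28) = -12 - 11076/7 = -11160/7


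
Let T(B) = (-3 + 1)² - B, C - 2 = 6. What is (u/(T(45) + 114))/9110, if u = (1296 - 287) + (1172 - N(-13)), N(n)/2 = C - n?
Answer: 2139/665030 ≈ 0.0032164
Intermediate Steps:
C = 8 (C = 2 + 6 = 8)
N(n) = 16 - 2*n (N(n) = 2*(8 - n) = 16 - 2*n)
T(B) = 4 - B (T(B) = (-2)² - B = 4 - B)
u = 2139 (u = (1296 - 287) + (1172 - (16 - 2*(-13))) = 1009 + (1172 - (16 + 26)) = 1009 + (1172 - 1*42) = 1009 + (1172 - 42) = 1009 + 1130 = 2139)
(u/(T(45) + 114))/9110 = (2139/((4 - 1*45) + 114))/9110 = (2139/((4 - 45) + 114))*(1/9110) = (2139/(-41 + 114))*(1/9110) = (2139/73)*(1/9110) = 2139/665030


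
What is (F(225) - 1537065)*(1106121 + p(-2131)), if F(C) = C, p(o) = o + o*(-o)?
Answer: 5282381879640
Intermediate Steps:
p(o) = o - o**2
(F(225) - 1537065)*(1106121 + p(-2131)) = (225 - 1537065)*(1106121 - 2131*(1 - 1*(-2131))) = -1536840*(1106121 - 2131*(1 + 2131)) = -1536840*(1106121 - 2131*2132) = -1536840*(1106121 - 4543292) = -1536840*(-3437171) = 5282381879640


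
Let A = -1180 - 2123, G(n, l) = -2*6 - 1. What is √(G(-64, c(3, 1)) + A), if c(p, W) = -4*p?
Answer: 2*I*√829 ≈ 57.585*I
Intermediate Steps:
G(n, l) = -13 (G(n, l) = -12 - 1 = -13)
A = -3303
√(G(-64, c(3, 1)) + A) = √(-13 - 3303) = √(-3316) = 2*I*√829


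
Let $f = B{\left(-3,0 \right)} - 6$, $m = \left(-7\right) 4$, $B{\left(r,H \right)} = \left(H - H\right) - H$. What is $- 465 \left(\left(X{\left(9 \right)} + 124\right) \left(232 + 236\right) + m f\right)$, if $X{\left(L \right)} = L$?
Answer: $-29021580$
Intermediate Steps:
$B{\left(r,H \right)} = - H$ ($B{\left(r,H \right)} = 0 - H = - H$)
$m = -28$
$f = -6$ ($f = \left(-1\right) 0 - 6 = 0 - 6 = -6$)
$- 465 \left(\left(X{\left(9 \right)} + 124\right) \left(232 + 236\right) + m f\right) = - 465 \left(\left(9 + 124\right) \left(232 + 236\right) - -168\right) = - 465 \left(133 \cdot 468 + 168\right) = - 465 \left(62244 + 168\right) = \left(-465\right) 62412 = -29021580$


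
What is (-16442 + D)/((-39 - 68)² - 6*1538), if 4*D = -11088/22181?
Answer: -364702774/49264001 ≈ -7.4030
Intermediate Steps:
D = -2772/22181 (D = (-11088/22181)/4 = (-11088*1/22181)/4 = (¼)*(-11088/22181) = -2772/22181 ≈ -0.12497)
(-16442 + D)/((-39 - 68)² - 6*1538) = (-16442 - 2772/22181)/((-39 - 68)² - 6*1538) = -364702774/(22181*((-107)² - 9228)) = -364702774/(22181*(11449 - 9228)) = -364702774/22181/2221 = -364702774/22181*1/2221 = -364702774/49264001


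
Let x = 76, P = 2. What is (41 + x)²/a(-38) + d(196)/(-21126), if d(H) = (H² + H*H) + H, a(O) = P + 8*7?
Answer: 6779195/29174 ≈ 232.37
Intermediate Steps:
a(O) = 58 (a(O) = 2 + 8*7 = 2 + 56 = 58)
d(H) = H + 2*H² (d(H) = (H² + H²) + H = 2*H² + H = H + 2*H²)
(41 + x)²/a(-38) + d(196)/(-21126) = (41 + 76)²/58 + (196*(1 + 2*196))/(-21126) = 117²*(1/58) + (196*(1 + 392))*(-1/21126) = 13689*(1/58) + (196*393)*(-1/21126) = 13689/58 + 77028*(-1/21126) = 13689/58 - 1834/503 = 6779195/29174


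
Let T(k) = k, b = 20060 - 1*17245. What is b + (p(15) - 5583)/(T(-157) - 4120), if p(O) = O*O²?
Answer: 12041963/4277 ≈ 2815.5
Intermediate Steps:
b = 2815 (b = 20060 - 17245 = 2815)
p(O) = O³
b + (p(15) - 5583)/(T(-157) - 4120) = 2815 + (15³ - 5583)/(-157 - 4120) = 2815 + (3375 - 5583)/(-4277) = 2815 - 2208*(-1/4277) = 2815 + 2208/4277 = 12041963/4277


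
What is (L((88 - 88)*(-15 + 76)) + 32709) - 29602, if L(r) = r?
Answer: 3107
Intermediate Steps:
(L((88 - 88)*(-15 + 76)) + 32709) - 29602 = ((88 - 88)*(-15 + 76) + 32709) - 29602 = (0*61 + 32709) - 29602 = (0 + 32709) - 29602 = 32709 - 29602 = 3107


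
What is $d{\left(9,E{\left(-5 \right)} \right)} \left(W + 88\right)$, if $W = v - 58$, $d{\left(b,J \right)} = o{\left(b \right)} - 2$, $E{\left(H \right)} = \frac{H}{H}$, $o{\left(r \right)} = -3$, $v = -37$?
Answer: $35$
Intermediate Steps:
$E{\left(H \right)} = 1$
$d{\left(b,J \right)} = -5$ ($d{\left(b,J \right)} = -3 - 2 = -5$)
$W = -95$ ($W = -37 - 58 = -95$)
$d{\left(9,E{\left(-5 \right)} \right)} \left(W + 88\right) = - 5 \left(-95 + 88\right) = \left(-5\right) \left(-7\right) = 35$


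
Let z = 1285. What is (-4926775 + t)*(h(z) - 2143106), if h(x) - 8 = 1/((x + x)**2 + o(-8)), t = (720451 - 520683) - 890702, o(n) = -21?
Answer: 79518125837576371969/6604879 ≈ 1.2039e+13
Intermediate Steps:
t = -690934 (t = 199768 - 890702 = -690934)
h(x) = 8 + 1/(-21 + 4*x**2) (h(x) = 8 + 1/((x + x)**2 - 21) = 8 + 1/((2*x)**2 - 21) = 8 + 1/(4*x**2 - 21) = 8 + 1/(-21 + 4*x**2))
(-4926775 + t)*(h(z) - 2143106) = (-4926775 - 690934)*((-167 + 32*1285**2)/(-21 + 4*1285**2) - 2143106) = -5617709*((-167 + 32*1651225)/(-21 + 4*1651225) - 2143106) = -5617709*((-167 + 52839200)/(-21 + 6604900) - 2143106) = -5617709*(52839033/6604879 - 2143106) = -5617709*(-14154902975141/6604879) = 79518125837576371969/6604879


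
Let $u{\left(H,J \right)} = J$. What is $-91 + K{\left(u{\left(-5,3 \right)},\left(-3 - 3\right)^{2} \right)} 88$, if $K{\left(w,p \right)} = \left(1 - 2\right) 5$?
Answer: $-531$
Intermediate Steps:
$K{\left(w,p \right)} = -5$ ($K{\left(w,p \right)} = \left(1 - 2\right) 5 = \left(-1\right) 5 = -5$)
$-91 + K{\left(u{\left(-5,3 \right)},\left(-3 - 3\right)^{2} \right)} 88 = -91 - 440 = -531$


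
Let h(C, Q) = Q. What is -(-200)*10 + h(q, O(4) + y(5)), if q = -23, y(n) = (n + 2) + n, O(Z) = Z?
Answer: 2016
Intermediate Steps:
y(n) = 2 + 2*n (y(n) = (2 + n) + n = 2 + 2*n)
-(-200)*10 + h(q, O(4) + y(5)) = -(-200)*10 + (4 + (2 + 2*5)) = -50*(-40) + (4 + (2 + 10)) = 2000 + (4 + 12) = 2000 + 16 = 2016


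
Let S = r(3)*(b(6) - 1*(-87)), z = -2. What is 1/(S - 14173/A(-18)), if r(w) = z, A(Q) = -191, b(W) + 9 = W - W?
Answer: -191/15623 ≈ -0.012226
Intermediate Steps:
b(W) = -9 (b(W) = -9 + (W - W) = -9 + 0 = -9)
r(w) = -2
S = -156 (S = -2*(-9 - 1*(-87)) = -2*(-9 + 87) = -2*78 = -156)
1/(S - 14173/A(-18)) = 1/(-156 - 14173/(-191)) = 1/(-156 - 14173*(-1/191)) = 1/(-156 + 14173/191) = 1/(-15623/191) = -191/15623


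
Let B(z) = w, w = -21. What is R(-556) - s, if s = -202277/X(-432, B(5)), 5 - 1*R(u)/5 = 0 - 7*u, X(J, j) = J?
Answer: -8598197/432 ≈ -19903.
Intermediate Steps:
B(z) = -21
R(u) = 25 + 35*u (R(u) = 25 - 5*(0 - 7*u) = 25 - (-35)*u = 25 + 35*u)
s = 202277/432 (s = -202277/(-432) = -202277*(-1/432) = 202277/432 ≈ 468.23)
R(-556) - s = (25 + 35*(-556)) - 1*202277/432 = (25 - 19460) - 202277/432 = -19435 - 202277/432 = -8598197/432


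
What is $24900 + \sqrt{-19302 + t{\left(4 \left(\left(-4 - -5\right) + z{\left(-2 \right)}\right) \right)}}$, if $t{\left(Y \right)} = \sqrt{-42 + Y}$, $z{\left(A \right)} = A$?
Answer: $24900 + \sqrt{-19302 + i \sqrt{46}} \approx 24900.0 + 138.93 i$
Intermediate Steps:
$24900 + \sqrt{-19302 + t{\left(4 \left(\left(-4 - -5\right) + z{\left(-2 \right)}\right) \right)}} = 24900 + \sqrt{-19302 + \sqrt{-42 + 4 \left(\left(-4 - -5\right) - 2\right)}} = 24900 + \sqrt{-19302 + \sqrt{-42 + 4 \left(\left(-4 + 5\right) - 2\right)}} = 24900 + \sqrt{-19302 + \sqrt{-42 + 4 \left(1 - 2\right)}} = 24900 + \sqrt{-19302 + \sqrt{-42 + 4 \left(-1\right)}} = 24900 + \sqrt{-19302 + \sqrt{-42 - 4}} = 24900 + \sqrt{-19302 + \sqrt{-46}} = 24900 + \sqrt{-19302 + i \sqrt{46}}$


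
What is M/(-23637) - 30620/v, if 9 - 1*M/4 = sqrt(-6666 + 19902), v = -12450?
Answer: 24110558/9809355 + 8*sqrt(3309)/23637 ≈ 2.4774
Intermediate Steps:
M = 36 - 8*sqrt(3309) (M = 36 - 4*sqrt(-6666 + 19902) = 36 - 8*sqrt(3309) ≈ -424.19)
M/(-23637) - 30620/v = (36 - 8*sqrt(3309))/(-23637) - 30620/(-12450) = (36 - 8*sqrt(3309))*(-1/23637) - 30620*(-1/12450) = (-12/7879 + 8*sqrt(3309)/23637) + 3062/1245 = 24110558/9809355 + 8*sqrt(3309)/23637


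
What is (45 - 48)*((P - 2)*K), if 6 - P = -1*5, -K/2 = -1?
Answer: -54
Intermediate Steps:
K = 2 (K = -2*(-1) = 2)
P = 11 (P = 6 - (-1)*5 = 6 - 1*(-5) = 6 + 5 = 11)
(45 - 48)*((P - 2)*K) = (45 - 48)*((11 - 2)*2) = -27*2 = -3*18 = -54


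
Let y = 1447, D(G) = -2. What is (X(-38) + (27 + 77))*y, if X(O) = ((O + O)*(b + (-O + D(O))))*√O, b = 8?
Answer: 150488 - 4838768*I*√38 ≈ 1.5049e+5 - 2.9828e+7*I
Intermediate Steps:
X(O) = 2*O^(3/2)*(6 - O) (X(O) = ((O + O)*(8 + (-O - 2)))*√O = ((2*O)*(8 + (-2 - O)))*√O = ((2*O)*(6 - O))*√O = (2*O*(6 - O))*√O = 2*O^(3/2)*(6 - O))
(X(-38) + (27 + 77))*y = (2*(-38)^(3/2)*(6 - 1*(-38)) + (27 + 77))*1447 = (2*(-38*I*√38)*(6 + 38) + 104)*1447 = (2*(-38*I*√38)*44 + 104)*1447 = (-3344*I*√38 + 104)*1447 = (104 - 3344*I*√38)*1447 = 150488 - 4838768*I*√38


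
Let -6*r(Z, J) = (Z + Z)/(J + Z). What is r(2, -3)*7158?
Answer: 4772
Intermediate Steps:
r(Z, J) = -Z/(3*(J + Z)) (r(Z, J) = -(Z + Z)/(6*(J + Z)) = -2*Z/(6*(J + Z)) = -Z/(3*(J + Z)))
r(2, -3)*7158 = -1*2/(3*(-3) + 3*2)*7158 = -1*2/(-9 + 6)*7158 = -1*2/(-3)*7158 = -1*2*(-1/3)*7158 = (2/3)*7158 = 4772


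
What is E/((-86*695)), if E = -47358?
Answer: 23679/29885 ≈ 0.79234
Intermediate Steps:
E/((-86*695)) = -47358/((-86*695)) = -47358/(-59770) = -47358*(-1/59770) = 23679/29885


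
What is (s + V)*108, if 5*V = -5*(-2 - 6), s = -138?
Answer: -14040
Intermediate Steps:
V = 8 (V = (-5*(-2 - 6))/5 = (-5*(-8))/5 = (⅕)*40 = 8)
(s + V)*108 = (-138 + 8)*108 = -130*108 = -14040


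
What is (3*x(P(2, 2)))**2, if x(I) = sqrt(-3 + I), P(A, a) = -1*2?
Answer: -45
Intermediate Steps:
P(A, a) = -2
(3*x(P(2, 2)))**2 = (3*sqrt(-3 - 2))**2 = (3*sqrt(-5))**2 = (3*(I*sqrt(5)))**2 = (3*I*sqrt(5))**2 = -45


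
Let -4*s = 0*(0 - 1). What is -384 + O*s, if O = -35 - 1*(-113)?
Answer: -384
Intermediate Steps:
s = 0 (s = -0*(0 - 1) = -0*(-1) = -¼*0 = 0)
O = 78 (O = -35 + 113 = 78)
-384 + O*s = -384 + 78*0 = -384 + 0 = -384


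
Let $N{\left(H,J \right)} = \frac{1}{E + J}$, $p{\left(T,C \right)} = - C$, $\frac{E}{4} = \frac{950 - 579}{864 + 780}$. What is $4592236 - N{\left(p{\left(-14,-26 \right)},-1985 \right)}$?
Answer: $\frac{3744803137915}{815464} \approx 4.5922 \cdot 10^{6}$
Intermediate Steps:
$E = \frac{371}{411}$ ($E = 4 \frac{950 - 579}{864 + 780} = 4 \cdot \frac{371}{1644} = \frac{371}{411} \approx 0.90268$)
$N{\left(H,J \right)} = \frac{1}{\frac{371}{411} + J}$
$4592236 - N{\left(p{\left(-14,-26 \right)},-1985 \right)} = 4592236 - \frac{411}{371 + 411 \left(-1985\right)} = 4592236 - \frac{411}{371 - 815835} = 4592236 - \frac{411}{-815464} = 4592236 - 411 \left(- \frac{1}{815464}\right) = 4592236 - - \frac{411}{815464} = 4592236 + \frac{411}{815464} = \frac{3744803137915}{815464}$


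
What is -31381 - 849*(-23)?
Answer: -11854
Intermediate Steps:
-31381 - 849*(-23) = -31381 - 1*(-19527) = -31381 + 19527 = -11854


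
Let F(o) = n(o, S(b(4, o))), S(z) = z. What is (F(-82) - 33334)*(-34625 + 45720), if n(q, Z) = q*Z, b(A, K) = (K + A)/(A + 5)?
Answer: -1085867650/3 ≈ -3.6196e+8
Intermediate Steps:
b(A, K) = (A + K)/(5 + A)
n(q, Z) = Z*q
F(o) = o*(4/9 + o/9) (F(o) = ((4 + o)/(5 + 4))*o = ((4 + o)/9)*o = (4/9 + o/9)*o = o*(4/9 + o/9))
(F(-82) - 33334)*(-34625 + 45720) = ((1/9)*(-82)*(4 - 82) - 33334)*(-34625 + 45720) = ((1/9)*(-82)*(-78) - 33334)*11095 = (2132/3 - 33334)*11095 = -97870/3*11095 = -1085867650/3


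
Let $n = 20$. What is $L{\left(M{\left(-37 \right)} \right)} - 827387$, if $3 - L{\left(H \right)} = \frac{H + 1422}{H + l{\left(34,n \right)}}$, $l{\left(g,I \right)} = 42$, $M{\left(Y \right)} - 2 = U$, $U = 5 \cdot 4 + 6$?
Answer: $- \frac{5791833}{7} \approx -8.2741 \cdot 10^{5}$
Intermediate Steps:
$U = 26$ ($U = 20 + 6 = 26$)
$M{\left(Y \right)} = 28$ ($M{\left(Y \right)} = 2 + 26 = 28$)
$L{\left(H \right)} = 3 - \frac{1422 + H}{42 + H}$ ($L{\left(H \right)} = 3 - \frac{H + 1422}{H + 42} = 3 - \frac{1422 + H}{42 + H}$)
$L{\left(M{\left(-37 \right)} \right)} - 827387 = \frac{2 \left(-648 + 28\right)}{42 + 28} - 827387 = 2 \cdot \frac{1}{70} \left(-620\right) - 827387 = - \frac{124}{7} - 827387 = - \frac{5791833}{7}$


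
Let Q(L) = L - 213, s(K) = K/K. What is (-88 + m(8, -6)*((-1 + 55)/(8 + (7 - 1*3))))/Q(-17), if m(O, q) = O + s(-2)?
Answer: 19/92 ≈ 0.20652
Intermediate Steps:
s(K) = 1
Q(L) = -213 + L
m(O, q) = 1 + O (m(O, q) = O + 1 = 1 + O)
(-88 + m(8, -6)*((-1 + 55)/(8 + (7 - 1*3))))/Q(-17) = (-88 + (1 + 8)*((-1 + 55)/(8 + (7 - 1*3))))/(-213 - 17) = (-88 + 9*(54/(8 + (7 - 3))))/(-230) = (-88 + 9*(54/(8 + 4)))*(-1/230) = (-88 + 9*(54/12))*(-1/230) = (-88 + 9*(54*(1/12)))*(-1/230) = (-88 + 9*(9/2))*(-1/230) = (-88 + 81/2)*(-1/230) = -95/2*(-1/230) = 19/92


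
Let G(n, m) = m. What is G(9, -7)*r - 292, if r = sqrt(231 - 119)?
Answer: -292 - 28*sqrt(7) ≈ -366.08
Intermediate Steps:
r = 4*sqrt(7) (r = sqrt(112) = 4*sqrt(7) ≈ 10.583)
G(9, -7)*r - 292 = -28*sqrt(7) - 292 = -292 - 28*sqrt(7)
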